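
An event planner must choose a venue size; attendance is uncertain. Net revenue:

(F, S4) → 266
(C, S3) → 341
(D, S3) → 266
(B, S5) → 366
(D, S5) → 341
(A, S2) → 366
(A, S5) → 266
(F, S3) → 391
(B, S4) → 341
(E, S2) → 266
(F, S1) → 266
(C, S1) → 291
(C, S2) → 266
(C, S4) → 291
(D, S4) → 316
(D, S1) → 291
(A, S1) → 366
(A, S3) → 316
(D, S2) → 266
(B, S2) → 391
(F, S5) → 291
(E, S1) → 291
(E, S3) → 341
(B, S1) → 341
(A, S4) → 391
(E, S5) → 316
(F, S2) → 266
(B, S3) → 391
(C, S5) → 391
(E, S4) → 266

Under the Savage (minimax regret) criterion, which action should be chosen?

B

Column bests: S1=366, S2=391, S3=391, S4=391, S5=391.
A regrets: 0, 25, 75, 0, 125 → max 125
B regrets: 25, 0, 0, 50, 25 → max 50
C regrets: 75, 125, 50, 100, 0 → max 125
D regrets: 75, 125, 125, 75, 50 → max 125
E regrets: 75, 125, 50, 125, 75 → max 125
F regrets: 100, 125, 0, 125, 100 → max 125
Smallest max regret = 50 → B.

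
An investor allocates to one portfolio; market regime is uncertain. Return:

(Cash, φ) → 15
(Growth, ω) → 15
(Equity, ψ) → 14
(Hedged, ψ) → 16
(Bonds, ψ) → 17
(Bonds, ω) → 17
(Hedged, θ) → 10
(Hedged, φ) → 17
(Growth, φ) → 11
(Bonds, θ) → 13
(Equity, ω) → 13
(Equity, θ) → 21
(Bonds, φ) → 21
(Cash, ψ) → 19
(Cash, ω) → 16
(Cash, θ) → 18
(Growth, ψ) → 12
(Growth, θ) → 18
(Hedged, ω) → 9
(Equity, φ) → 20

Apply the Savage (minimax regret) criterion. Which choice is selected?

Column bests: θ=21, φ=21, ψ=19, ω=17.
Cash regrets: 3, 6, 0, 1 → max 6
Growth regrets: 3, 10, 7, 2 → max 10
Hedged regrets: 11, 4, 3, 8 → max 11
Bonds regrets: 8, 0, 2, 0 → max 8
Equity regrets: 0, 1, 5, 4 → max 5
Smallest max regret = 5 → Equity.

Equity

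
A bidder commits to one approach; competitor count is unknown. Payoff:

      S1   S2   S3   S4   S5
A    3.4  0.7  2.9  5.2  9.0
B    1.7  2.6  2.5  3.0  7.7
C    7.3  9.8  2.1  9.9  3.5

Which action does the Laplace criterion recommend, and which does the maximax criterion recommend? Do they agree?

Row averages: A=4.24, B=3.5, C=6.52
Highest average = 6.52 → C.
Row maxima: A=9.0, B=7.7, C=9.9
Best best-case = 9.9 → C.

laplace → C; maximax → C (agree)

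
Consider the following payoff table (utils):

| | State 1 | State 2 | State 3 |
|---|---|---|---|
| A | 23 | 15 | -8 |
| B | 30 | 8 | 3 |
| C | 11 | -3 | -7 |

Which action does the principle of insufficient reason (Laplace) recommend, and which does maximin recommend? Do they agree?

Row averages: A=10, B=41/3, C=1/3
Highest average = 41/3 → B.
Row minima: A=-8, B=3, C=-7
Best worst-case = 3 → B.

laplace → B; maximin → B (agree)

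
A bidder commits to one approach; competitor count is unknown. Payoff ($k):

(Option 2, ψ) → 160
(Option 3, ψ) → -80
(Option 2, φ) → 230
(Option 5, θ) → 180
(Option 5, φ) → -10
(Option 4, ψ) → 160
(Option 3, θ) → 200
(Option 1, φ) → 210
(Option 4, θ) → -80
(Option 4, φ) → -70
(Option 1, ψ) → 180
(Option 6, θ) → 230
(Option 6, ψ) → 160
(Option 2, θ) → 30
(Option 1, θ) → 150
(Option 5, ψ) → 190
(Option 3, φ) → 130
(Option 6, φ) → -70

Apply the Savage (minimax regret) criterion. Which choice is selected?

Option 1

Column bests: θ=230, φ=230, ψ=190.
Option 1 regrets: 80, 20, 10 → max 80
Option 2 regrets: 200, 0, 30 → max 200
Option 3 regrets: 30, 100, 270 → max 270
Option 4 regrets: 310, 300, 30 → max 310
Option 5 regrets: 50, 240, 0 → max 240
Option 6 regrets: 0, 300, 30 → max 300
Smallest max regret = 80 → Option 1.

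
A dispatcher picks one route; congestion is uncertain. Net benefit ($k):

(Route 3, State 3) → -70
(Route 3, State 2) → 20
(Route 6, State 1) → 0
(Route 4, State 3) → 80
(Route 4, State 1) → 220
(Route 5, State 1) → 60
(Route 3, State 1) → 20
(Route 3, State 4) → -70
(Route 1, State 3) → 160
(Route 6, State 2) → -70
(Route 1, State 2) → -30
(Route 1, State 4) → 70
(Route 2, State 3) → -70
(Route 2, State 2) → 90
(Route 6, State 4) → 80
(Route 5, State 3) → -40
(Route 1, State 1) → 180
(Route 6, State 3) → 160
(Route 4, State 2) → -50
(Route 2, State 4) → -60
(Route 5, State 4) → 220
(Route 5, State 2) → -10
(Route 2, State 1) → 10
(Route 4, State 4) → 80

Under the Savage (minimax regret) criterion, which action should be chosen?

Route 4

Column bests: State 1=220, State 2=90, State 3=160, State 4=220.
Route 1 regrets: 40, 120, 0, 150 → max 150
Route 2 regrets: 210, 0, 230, 280 → max 280
Route 3 regrets: 200, 70, 230, 290 → max 290
Route 4 regrets: 0, 140, 80, 140 → max 140
Route 5 regrets: 160, 100, 200, 0 → max 200
Route 6 regrets: 220, 160, 0, 140 → max 220
Smallest max regret = 140 → Route 4.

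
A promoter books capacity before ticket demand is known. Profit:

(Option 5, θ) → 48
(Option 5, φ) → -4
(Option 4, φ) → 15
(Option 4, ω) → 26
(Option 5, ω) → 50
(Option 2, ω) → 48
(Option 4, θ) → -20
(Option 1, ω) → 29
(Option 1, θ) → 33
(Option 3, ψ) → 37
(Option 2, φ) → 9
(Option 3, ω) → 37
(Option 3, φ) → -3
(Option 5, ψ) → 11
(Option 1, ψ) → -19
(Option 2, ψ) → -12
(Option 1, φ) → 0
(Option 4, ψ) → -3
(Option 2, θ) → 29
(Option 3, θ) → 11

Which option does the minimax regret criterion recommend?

Option 5

Column bests: θ=48, φ=15, ψ=37, ω=50.
Option 1 regrets: 15, 15, 56, 21 → max 56
Option 2 regrets: 19, 6, 49, 2 → max 49
Option 3 regrets: 37, 18, 0, 13 → max 37
Option 4 regrets: 68, 0, 40, 24 → max 68
Option 5 regrets: 0, 19, 26, 0 → max 26
Smallest max regret = 26 → Option 5.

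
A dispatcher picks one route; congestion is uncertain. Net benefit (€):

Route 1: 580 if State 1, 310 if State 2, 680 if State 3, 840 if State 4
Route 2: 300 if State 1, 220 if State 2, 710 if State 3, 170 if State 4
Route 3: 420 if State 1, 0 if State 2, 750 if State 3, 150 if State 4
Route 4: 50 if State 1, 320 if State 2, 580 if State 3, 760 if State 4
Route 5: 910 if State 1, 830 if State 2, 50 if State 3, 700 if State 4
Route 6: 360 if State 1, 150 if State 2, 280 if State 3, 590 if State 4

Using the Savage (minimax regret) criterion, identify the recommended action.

Column bests: State 1=910, State 2=830, State 3=750, State 4=840.
Route 1 regrets: 330, 520, 70, 0 → max 520
Route 2 regrets: 610, 610, 40, 670 → max 670
Route 3 regrets: 490, 830, 0, 690 → max 830
Route 4 regrets: 860, 510, 170, 80 → max 860
Route 5 regrets: 0, 0, 700, 140 → max 700
Route 6 regrets: 550, 680, 470, 250 → max 680
Smallest max regret = 520 → Route 1.

Route 1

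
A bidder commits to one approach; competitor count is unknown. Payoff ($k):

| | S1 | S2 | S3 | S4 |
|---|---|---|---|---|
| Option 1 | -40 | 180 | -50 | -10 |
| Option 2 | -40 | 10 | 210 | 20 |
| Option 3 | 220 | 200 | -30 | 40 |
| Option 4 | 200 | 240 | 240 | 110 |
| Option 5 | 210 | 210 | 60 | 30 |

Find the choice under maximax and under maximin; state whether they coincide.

Row maxima: Option 1=180, Option 2=210, Option 3=220, Option 4=240, Option 5=210
Best best-case = 240 → Option 4.
Row minima: Option 1=-50, Option 2=-40, Option 3=-30, Option 4=110, Option 5=30
Best worst-case = 110 → Option 4.

maximax → Option 4; maximin → Option 4 (agree)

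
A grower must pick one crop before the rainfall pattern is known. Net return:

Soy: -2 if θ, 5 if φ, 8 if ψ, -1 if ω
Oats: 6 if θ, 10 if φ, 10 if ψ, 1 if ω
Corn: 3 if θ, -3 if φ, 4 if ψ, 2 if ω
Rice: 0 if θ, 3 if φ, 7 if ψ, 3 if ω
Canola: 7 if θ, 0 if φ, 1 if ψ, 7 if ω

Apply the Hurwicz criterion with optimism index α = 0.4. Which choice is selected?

Oats

Soy: 0.4·8 + 0.6·(-2) = 2
Oats: 0.4·10 + 0.6·1 = 4.6
Corn: 0.4·4 + 0.6·(-3) = -0.2
Rice: 0.4·7 + 0.6·0 = 2.8
Canola: 0.4·7 + 0.6·0 = 2.8
Highest Hurwicz score = 4.6 → Oats.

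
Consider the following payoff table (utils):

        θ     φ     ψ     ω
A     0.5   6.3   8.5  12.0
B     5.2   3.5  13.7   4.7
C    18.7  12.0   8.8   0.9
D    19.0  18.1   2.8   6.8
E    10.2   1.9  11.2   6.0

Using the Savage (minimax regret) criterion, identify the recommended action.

D

Column bests: θ=19.0, φ=18.1, ψ=13.7, ω=12.0.
A regrets: 18.5, 11.8, 5.2, 0.0 → max 18.5
B regrets: 13.8, 14.6, 0.0, 7.3 → max 14.6
C regrets: 0.3, 6.1, 4.9, 11.1 → max 11.1
D regrets: 0.0, 0.0, 10.9, 5.2 → max 10.9
E regrets: 8.8, 16.2, 2.5, 6.0 → max 16.2
Smallest max regret = 10.9 → D.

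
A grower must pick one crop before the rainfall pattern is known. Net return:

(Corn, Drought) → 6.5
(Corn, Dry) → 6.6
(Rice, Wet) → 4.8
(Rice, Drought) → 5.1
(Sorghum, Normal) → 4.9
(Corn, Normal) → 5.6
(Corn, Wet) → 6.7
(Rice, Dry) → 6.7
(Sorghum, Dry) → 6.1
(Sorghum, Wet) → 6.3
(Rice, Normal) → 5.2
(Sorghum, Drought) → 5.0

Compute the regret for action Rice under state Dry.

0.0

Best payoff under Dry is 6.7.
Regret = 6.7 − 6.7 = 0.0.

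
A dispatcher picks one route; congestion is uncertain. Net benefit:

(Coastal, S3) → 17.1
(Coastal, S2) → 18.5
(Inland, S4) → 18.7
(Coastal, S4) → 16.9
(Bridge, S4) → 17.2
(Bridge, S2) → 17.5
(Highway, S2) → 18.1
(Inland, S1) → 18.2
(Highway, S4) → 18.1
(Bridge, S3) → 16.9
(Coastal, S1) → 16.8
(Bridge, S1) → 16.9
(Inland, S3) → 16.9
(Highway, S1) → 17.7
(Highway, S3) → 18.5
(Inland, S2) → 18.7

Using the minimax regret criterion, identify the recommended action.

Highway

Column bests: S1=18.2, S2=18.7, S3=18.5, S4=18.7.
Coastal regrets: 1.4, 0.2, 1.4, 1.8 → max 1.8
Bridge regrets: 1.3, 1.2, 1.6, 1.5 → max 1.6
Inland regrets: 0.0, 0.0, 1.6, 0.0 → max 1.6
Highway regrets: 0.5, 0.6, 0.0, 0.6 → max 0.6
Smallest max regret = 0.6 → Highway.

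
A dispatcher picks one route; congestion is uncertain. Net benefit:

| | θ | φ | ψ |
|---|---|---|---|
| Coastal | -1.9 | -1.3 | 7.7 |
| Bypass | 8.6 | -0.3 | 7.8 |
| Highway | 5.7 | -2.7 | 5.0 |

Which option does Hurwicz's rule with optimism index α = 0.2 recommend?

Coastal: 0.2·7.7 + 0.8·(-1.9) = 0.02
Bypass: 0.2·8.6 + 0.8·(-0.3) = 1.48
Highway: 0.2·5.7 + 0.8·(-2.7) = -1.02
Highest Hurwicz score = 1.48 → Bypass.

Bypass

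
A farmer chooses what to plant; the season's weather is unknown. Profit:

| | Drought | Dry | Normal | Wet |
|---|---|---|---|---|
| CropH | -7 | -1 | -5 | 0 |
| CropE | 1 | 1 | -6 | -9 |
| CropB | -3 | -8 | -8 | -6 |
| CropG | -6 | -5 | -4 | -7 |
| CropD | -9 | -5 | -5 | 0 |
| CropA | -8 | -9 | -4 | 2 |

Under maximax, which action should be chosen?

Row maxima: CropH=0, CropE=1, CropB=-3, CropG=-4, CropD=0, CropA=2
Best best-case = 2 → CropA.

CropA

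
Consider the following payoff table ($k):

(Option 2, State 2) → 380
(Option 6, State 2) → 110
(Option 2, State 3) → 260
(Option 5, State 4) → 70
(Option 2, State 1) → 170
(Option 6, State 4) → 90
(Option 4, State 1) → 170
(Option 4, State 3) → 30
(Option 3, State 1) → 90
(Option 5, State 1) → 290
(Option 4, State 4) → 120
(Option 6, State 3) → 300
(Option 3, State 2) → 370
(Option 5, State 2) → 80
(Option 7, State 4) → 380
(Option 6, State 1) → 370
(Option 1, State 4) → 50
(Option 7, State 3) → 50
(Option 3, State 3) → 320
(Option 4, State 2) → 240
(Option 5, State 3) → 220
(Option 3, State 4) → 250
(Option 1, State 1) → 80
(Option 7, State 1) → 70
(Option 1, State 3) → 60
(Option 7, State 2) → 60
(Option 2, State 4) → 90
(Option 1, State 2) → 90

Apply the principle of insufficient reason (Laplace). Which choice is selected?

Option 3

Row averages: Option 1=70, Option 2=225, Option 3=257.5, Option 4=140, Option 5=165, Option 6=217.5, Option 7=140
Highest average = 257.5 → Option 3.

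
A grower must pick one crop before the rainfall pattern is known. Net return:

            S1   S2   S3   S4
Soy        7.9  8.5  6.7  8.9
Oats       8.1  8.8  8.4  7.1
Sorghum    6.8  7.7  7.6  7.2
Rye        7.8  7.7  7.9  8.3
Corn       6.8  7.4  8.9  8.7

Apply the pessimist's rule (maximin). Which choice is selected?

Rye

Row minima: Soy=6.7, Oats=7.1, Sorghum=6.8, Rye=7.7, Corn=6.8
Best worst-case = 7.7 → Rye.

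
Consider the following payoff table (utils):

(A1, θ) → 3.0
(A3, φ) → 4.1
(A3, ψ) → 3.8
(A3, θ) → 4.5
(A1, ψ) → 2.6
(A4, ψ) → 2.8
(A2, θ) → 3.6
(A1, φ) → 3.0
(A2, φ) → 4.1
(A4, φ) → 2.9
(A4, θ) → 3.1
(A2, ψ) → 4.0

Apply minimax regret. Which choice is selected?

A3

Column bests: θ=4.5, φ=4.1, ψ=4.0.
A1 regrets: 1.5, 1.1, 1.4 → max 1.5
A2 regrets: 0.9, 0.0, 0.0 → max 0.9
A3 regrets: 0.0, 0.0, 0.2 → max 0.2
A4 regrets: 1.4, 1.2, 1.2 → max 1.4
Smallest max regret = 0.2 → A3.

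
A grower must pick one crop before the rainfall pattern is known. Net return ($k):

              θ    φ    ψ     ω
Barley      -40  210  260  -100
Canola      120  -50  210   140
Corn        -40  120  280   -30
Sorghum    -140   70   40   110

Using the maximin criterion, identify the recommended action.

Row minima: Barley=-100, Canola=-50, Corn=-40, Sorghum=-140
Best worst-case = -40 → Corn.

Corn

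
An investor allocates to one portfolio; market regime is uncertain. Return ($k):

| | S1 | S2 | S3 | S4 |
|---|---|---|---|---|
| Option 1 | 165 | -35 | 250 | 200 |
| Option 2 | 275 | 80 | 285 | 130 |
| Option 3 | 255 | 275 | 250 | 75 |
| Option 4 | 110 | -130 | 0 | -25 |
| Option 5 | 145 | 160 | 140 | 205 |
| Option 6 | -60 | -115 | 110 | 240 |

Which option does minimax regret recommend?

Option 5

Column bests: S1=275, S2=275, S3=285, S4=240.
Option 1 regrets: 110, 310, 35, 40 → max 310
Option 2 regrets: 0, 195, 0, 110 → max 195
Option 3 regrets: 20, 0, 35, 165 → max 165
Option 4 regrets: 165, 405, 285, 265 → max 405
Option 5 regrets: 130, 115, 145, 35 → max 145
Option 6 regrets: 335, 390, 175, 0 → max 390
Smallest max regret = 145 → Option 5.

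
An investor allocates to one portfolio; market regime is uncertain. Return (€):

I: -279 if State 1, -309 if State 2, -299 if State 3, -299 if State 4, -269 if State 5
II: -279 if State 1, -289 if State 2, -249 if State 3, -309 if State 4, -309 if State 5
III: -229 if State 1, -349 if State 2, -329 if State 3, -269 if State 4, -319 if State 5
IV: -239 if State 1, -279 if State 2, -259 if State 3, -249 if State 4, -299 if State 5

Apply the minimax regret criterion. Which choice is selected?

IV

Column bests: State 1=-229, State 2=-279, State 3=-249, State 4=-249, State 5=-269.
I regrets: 50, 30, 50, 50, 0 → max 50
II regrets: 50, 10, 0, 60, 40 → max 60
III regrets: 0, 70, 80, 20, 50 → max 80
IV regrets: 10, 0, 10, 0, 30 → max 30
Smallest max regret = 30 → IV.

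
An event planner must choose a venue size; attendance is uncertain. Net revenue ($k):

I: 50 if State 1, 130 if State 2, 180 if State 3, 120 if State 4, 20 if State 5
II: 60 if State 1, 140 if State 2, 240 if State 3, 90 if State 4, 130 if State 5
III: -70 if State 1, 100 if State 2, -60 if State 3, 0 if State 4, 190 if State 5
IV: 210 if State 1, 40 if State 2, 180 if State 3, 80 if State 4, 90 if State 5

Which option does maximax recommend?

II

Row maxima: I=180, II=240, III=190, IV=210
Best best-case = 240 → II.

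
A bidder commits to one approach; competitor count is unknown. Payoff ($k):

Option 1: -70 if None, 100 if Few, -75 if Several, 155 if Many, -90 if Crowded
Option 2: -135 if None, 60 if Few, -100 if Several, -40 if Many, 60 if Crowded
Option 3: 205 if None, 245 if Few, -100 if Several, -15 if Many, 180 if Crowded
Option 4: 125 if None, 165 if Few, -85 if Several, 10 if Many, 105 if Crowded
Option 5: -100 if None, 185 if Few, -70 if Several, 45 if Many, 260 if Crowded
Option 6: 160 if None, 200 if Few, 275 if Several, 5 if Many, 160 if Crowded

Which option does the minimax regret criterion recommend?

Column bests: None=205, Few=245, Several=275, Many=155, Crowded=260.
Option 1 regrets: 275, 145, 350, 0, 350 → max 350
Option 2 regrets: 340, 185, 375, 195, 200 → max 375
Option 3 regrets: 0, 0, 375, 170, 80 → max 375
Option 4 regrets: 80, 80, 360, 145, 155 → max 360
Option 5 regrets: 305, 60, 345, 110, 0 → max 345
Option 6 regrets: 45, 45, 0, 150, 100 → max 150
Smallest max regret = 150 → Option 6.

Option 6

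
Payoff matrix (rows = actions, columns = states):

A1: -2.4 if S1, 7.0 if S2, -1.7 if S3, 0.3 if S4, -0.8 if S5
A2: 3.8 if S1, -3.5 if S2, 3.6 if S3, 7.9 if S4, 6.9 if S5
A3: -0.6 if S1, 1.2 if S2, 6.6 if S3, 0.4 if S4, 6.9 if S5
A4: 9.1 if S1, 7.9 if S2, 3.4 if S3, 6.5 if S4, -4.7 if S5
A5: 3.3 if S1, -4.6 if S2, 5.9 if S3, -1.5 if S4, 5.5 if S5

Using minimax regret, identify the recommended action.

A3

Column bests: S1=9.1, S2=7.9, S3=6.6, S4=7.9, S5=6.9.
A1 regrets: 11.5, 0.9, 8.3, 7.6, 7.7 → max 11.5
A2 regrets: 5.3, 11.4, 3.0, 0.0, 0.0 → max 11.4
A3 regrets: 9.7, 6.7, 0.0, 7.5, 0.0 → max 9.7
A4 regrets: 0.0, 0.0, 3.2, 1.4, 11.6 → max 11.6
A5 regrets: 5.8, 12.5, 0.7, 9.4, 1.4 → max 12.5
Smallest max regret = 9.7 → A3.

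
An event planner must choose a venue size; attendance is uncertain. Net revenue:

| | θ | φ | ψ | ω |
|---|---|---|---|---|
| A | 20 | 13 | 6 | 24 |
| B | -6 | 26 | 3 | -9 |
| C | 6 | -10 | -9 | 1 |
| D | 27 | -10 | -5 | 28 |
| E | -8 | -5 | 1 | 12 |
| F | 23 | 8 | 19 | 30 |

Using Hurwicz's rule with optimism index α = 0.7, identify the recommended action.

A: 0.7·24 + 0.3·6 = 18.6
B: 0.7·26 + 0.3·(-9) = 15.5
C: 0.7·6 + 0.3·(-10) = 1.2
D: 0.7·28 + 0.3·(-10) = 16.6
E: 0.7·12 + 0.3·(-8) = 6
F: 0.7·30 + 0.3·8 = 23.4
Highest Hurwicz score = 23.4 → F.

F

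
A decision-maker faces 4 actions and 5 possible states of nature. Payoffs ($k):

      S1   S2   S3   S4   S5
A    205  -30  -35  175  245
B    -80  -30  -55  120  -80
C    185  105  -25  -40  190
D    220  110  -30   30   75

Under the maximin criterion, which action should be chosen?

Row minima: A=-35, B=-80, C=-40, D=-30
Best worst-case = -30 → D.

D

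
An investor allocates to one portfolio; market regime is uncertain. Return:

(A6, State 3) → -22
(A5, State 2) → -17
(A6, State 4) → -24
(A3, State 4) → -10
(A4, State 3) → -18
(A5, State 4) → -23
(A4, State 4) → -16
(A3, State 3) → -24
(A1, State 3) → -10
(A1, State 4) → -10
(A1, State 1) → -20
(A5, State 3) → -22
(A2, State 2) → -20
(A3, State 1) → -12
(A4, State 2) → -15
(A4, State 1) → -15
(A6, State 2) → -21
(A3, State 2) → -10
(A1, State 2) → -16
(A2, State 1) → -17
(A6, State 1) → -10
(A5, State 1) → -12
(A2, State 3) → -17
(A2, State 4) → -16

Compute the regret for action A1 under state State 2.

6

Best payoff under State 2 is -10.
Regret = -10 − (-16) = 6.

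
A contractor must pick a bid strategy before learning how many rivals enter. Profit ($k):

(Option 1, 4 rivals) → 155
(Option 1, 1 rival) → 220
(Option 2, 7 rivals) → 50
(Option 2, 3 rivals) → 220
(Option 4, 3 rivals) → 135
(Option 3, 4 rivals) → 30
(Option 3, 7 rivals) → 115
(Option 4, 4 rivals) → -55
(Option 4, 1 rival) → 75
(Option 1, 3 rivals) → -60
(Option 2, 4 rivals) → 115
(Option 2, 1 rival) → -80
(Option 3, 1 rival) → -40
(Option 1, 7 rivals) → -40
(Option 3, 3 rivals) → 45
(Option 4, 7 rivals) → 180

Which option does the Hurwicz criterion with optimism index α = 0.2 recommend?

Option 1: 0.2·220 + 0.8·(-60) = -4
Option 2: 0.2·220 + 0.8·(-80) = -20
Option 3: 0.2·115 + 0.8·(-40) = -9
Option 4: 0.2·180 + 0.8·(-55) = -8
Highest Hurwicz score = -4 → Option 1.

Option 1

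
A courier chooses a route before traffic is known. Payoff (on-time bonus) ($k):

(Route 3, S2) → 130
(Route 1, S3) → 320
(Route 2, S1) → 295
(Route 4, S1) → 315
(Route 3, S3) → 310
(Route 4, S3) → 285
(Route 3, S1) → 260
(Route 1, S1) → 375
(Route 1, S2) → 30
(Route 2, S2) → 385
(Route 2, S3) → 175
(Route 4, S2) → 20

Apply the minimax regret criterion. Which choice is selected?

Column bests: S1=375, S2=385, S3=320.
Route 1 regrets: 0, 355, 0 → max 355
Route 2 regrets: 80, 0, 145 → max 145
Route 3 regrets: 115, 255, 10 → max 255
Route 4 regrets: 60, 365, 35 → max 365
Smallest max regret = 145 → Route 2.

Route 2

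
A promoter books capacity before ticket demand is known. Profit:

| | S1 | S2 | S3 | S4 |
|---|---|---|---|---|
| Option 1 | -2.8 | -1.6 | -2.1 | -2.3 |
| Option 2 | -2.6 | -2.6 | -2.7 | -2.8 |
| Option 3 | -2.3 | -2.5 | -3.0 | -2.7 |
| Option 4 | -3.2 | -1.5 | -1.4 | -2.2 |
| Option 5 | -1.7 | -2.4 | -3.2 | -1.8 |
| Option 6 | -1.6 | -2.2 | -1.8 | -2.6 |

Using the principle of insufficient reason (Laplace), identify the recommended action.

Row averages: Option 1=-2.2, Option 2=-2.675, Option 3=-2.625, Option 4=-2.075, Option 5=-2.275, Option 6=-2.05
Highest average = -2.05 → Option 6.

Option 6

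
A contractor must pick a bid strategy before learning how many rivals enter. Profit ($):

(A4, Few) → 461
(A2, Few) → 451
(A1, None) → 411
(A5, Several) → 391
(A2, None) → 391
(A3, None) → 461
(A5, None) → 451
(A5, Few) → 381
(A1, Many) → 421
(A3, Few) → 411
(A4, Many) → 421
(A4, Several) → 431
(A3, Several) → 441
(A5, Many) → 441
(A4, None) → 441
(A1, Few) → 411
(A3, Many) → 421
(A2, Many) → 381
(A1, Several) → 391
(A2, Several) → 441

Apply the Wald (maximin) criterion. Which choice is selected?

A4

Row minima: A1=391, A2=381, A3=411, A4=421, A5=381
Best worst-case = 421 → A4.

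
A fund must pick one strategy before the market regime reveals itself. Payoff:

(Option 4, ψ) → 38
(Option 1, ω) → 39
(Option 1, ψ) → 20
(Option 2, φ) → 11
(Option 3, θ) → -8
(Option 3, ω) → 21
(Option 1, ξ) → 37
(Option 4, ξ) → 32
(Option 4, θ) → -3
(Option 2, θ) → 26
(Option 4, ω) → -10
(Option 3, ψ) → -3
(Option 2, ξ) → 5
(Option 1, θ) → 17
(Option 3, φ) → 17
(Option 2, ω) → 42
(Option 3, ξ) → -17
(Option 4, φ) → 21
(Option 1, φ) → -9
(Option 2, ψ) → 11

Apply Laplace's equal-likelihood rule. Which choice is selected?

Row averages: Option 1=20.8, Option 2=19, Option 3=2, Option 4=15.6
Highest average = 20.8 → Option 1.

Option 1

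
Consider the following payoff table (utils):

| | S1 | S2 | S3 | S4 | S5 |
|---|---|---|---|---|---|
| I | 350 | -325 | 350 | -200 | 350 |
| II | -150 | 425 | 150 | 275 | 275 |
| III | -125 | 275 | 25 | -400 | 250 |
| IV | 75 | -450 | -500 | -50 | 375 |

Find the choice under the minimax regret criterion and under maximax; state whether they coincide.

Column bests: S1=350, S2=425, S3=350, S4=275, S5=375.
I regrets: 0, 750, 0, 475, 25 → max 750
II regrets: 500, 0, 200, 0, 100 → max 500
III regrets: 475, 150, 325, 675, 125 → max 675
IV regrets: 275, 875, 850, 325, 0 → max 875
Smallest max regret = 500 → II.
Row maxima: I=350, II=425, III=275, IV=375
Best best-case = 425 → II.

minimax regret → II; maximax → II (agree)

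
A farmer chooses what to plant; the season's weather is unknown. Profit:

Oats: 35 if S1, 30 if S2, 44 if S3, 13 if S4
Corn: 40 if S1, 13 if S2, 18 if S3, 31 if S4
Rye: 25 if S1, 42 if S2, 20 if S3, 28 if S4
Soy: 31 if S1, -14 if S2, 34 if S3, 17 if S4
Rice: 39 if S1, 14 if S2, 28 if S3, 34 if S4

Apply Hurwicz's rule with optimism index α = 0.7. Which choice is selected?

Rye

Oats: 0.7·44 + 0.3·13 = 34.7
Corn: 0.7·40 + 0.3·13 = 31.9
Rye: 0.7·42 + 0.3·20 = 35.4
Soy: 0.7·34 + 0.3·(-14) = 19.6
Rice: 0.7·39 + 0.3·14 = 31.5
Highest Hurwicz score = 35.4 → Rye.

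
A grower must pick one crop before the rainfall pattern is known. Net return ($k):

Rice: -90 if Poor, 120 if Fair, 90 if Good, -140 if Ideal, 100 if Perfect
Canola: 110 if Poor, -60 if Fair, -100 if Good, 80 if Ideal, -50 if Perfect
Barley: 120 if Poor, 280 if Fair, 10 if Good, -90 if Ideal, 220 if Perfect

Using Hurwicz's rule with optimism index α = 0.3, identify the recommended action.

Rice: 0.3·120 + 0.7·(-140) = -62
Canola: 0.3·110 + 0.7·(-100) = -37
Barley: 0.3·280 + 0.7·(-90) = 21
Highest Hurwicz score = 21 → Barley.

Barley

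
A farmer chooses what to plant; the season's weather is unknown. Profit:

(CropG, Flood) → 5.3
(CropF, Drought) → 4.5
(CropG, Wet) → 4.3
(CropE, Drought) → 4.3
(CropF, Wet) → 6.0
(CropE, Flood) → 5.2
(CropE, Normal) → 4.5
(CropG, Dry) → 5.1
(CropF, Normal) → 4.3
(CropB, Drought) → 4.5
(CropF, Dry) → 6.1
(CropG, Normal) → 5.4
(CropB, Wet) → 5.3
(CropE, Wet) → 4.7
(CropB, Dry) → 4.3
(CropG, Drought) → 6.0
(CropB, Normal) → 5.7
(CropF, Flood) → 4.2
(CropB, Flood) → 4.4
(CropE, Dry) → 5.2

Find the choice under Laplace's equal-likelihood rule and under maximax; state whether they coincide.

Row averages: CropB=4.84, CropF=5.02, CropE=4.78, CropG=5.22
Highest average = 5.22 → CropG.
Row maxima: CropB=5.7, CropF=6.1, CropE=5.2, CropG=6.0
Best best-case = 6.1 → CropF.

laplace → CropG; maximax → CropF (disagree)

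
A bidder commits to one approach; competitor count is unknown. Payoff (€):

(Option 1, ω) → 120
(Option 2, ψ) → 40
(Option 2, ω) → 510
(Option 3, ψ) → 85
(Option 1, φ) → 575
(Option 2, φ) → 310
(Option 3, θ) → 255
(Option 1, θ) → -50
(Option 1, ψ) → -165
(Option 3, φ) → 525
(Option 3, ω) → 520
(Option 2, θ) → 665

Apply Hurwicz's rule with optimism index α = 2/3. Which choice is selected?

Option 1: 2/3·575 + 1/3·(-165) = 985/3
Option 2: 2/3·665 + 1/3·40 = 1370/3
Option 3: 2/3·525 + 1/3·85 = 1135/3
Highest Hurwicz score = 1370/3 → Option 2.

Option 2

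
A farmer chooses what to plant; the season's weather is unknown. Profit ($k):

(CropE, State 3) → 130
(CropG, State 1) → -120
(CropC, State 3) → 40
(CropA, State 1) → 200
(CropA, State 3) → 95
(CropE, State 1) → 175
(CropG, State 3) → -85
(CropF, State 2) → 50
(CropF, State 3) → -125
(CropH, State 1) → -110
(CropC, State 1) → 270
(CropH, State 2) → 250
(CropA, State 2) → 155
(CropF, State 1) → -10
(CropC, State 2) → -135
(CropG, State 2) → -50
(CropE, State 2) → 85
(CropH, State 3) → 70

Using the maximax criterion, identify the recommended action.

CropC

Row maxima: CropG=-50, CropA=200, CropH=250, CropC=270, CropF=50, CropE=175
Best best-case = 270 → CropC.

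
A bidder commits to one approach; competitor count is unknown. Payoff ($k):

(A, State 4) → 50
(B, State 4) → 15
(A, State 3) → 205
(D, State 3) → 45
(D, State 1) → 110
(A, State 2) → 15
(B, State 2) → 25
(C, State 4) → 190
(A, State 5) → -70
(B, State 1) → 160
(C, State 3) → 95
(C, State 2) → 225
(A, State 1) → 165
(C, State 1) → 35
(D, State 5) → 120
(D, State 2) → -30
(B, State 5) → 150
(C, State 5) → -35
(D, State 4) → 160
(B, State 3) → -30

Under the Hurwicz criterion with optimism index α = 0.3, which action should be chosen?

A: 0.3·205 + 0.7·(-70) = 12.5
B: 0.3·160 + 0.7·(-30) = 27
C: 0.3·225 + 0.7·(-35) = 43
D: 0.3·160 + 0.7·(-30) = 27
Highest Hurwicz score = 43 → C.

C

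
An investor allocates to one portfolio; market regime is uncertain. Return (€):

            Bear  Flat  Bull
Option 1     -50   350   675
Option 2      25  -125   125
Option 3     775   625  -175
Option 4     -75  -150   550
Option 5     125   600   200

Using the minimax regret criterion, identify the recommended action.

Option 5

Column bests: Bear=775, Flat=625, Bull=675.
Option 1 regrets: 825, 275, 0 → max 825
Option 2 regrets: 750, 750, 550 → max 750
Option 3 regrets: 0, 0, 850 → max 850
Option 4 regrets: 850, 775, 125 → max 850
Option 5 regrets: 650, 25, 475 → max 650
Smallest max regret = 650 → Option 5.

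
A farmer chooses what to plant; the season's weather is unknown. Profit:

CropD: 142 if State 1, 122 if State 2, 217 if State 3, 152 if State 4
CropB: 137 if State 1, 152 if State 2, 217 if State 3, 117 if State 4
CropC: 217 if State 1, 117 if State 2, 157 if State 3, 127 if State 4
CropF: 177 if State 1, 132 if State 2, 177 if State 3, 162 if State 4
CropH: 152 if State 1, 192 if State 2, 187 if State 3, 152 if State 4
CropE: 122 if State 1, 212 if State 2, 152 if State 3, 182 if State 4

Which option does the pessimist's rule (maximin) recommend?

CropH

Row minima: CropD=122, CropB=117, CropC=117, CropF=132, CropH=152, CropE=122
Best worst-case = 152 → CropH.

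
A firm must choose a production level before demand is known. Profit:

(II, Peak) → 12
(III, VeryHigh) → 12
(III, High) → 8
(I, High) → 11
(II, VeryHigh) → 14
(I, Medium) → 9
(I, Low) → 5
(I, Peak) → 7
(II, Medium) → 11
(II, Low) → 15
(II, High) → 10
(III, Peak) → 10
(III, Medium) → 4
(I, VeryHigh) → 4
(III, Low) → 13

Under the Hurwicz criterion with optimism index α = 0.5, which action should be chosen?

II

I: 0.5·11 + 0.5·4 = 7.5
II: 0.5·15 + 0.5·10 = 12.5
III: 0.5·13 + 0.5·4 = 8.5
Highest Hurwicz score = 12.5 → II.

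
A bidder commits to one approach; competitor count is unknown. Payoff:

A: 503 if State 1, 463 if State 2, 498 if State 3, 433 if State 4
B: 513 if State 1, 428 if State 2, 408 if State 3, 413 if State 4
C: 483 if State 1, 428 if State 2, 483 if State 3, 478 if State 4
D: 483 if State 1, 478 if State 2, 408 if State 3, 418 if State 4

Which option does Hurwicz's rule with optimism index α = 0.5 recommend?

A: 0.5·503 + 0.5·433 = 468
B: 0.5·513 + 0.5·408 = 460.5
C: 0.5·483 + 0.5·428 = 455.5
D: 0.5·483 + 0.5·408 = 445.5
Highest Hurwicz score = 468 → A.

A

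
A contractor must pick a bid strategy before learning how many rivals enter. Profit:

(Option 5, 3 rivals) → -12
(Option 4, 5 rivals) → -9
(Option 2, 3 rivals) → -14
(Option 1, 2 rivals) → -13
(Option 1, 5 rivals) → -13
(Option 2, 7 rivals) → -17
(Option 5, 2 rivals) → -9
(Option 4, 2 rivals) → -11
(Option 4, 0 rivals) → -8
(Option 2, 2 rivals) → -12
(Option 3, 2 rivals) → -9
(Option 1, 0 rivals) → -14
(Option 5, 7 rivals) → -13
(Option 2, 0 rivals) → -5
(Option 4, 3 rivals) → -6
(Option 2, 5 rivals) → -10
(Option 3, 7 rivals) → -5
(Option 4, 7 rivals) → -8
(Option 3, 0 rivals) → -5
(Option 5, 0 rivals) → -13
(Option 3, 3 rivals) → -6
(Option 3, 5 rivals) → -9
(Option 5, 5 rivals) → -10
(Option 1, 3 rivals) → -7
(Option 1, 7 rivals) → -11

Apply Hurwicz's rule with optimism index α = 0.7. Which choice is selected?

Option 3

Option 1: 0.7·(-7) + 0.3·(-14) = -9.1
Option 2: 0.7·(-5) + 0.3·(-17) = -8.6
Option 3: 0.7·(-5) + 0.3·(-9) = -6.2
Option 4: 0.7·(-6) + 0.3·(-11) = -7.5
Option 5: 0.7·(-9) + 0.3·(-13) = -10.2
Highest Hurwicz score = -6.2 → Option 3.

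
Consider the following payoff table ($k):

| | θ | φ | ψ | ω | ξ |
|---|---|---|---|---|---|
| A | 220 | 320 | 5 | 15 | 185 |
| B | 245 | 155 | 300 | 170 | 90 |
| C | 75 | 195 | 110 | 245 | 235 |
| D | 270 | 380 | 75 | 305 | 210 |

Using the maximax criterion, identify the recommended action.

Row maxima: A=320, B=300, C=245, D=380
Best best-case = 380 → D.

D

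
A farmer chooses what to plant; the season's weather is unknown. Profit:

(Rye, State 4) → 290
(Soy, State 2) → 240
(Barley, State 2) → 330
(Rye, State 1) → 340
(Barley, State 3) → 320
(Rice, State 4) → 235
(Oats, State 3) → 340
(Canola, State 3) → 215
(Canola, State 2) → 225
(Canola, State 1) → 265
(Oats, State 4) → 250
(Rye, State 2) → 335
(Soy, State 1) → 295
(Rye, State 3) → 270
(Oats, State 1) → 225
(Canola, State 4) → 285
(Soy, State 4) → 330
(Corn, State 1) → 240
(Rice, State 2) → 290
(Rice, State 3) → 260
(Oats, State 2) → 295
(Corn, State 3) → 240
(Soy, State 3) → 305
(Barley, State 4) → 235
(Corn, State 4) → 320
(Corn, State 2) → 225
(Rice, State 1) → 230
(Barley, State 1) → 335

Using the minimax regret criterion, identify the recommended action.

Rye

Column bests: State 1=340, State 2=335, State 3=340, State 4=330.
Rye regrets: 0, 0, 70, 40 → max 70
Canola regrets: 75, 110, 125, 45 → max 125
Barley regrets: 5, 5, 20, 95 → max 95
Oats regrets: 115, 40, 0, 80 → max 115
Corn regrets: 100, 110, 100, 10 → max 110
Soy regrets: 45, 95, 35, 0 → max 95
Rice regrets: 110, 45, 80, 95 → max 110
Smallest max regret = 70 → Rye.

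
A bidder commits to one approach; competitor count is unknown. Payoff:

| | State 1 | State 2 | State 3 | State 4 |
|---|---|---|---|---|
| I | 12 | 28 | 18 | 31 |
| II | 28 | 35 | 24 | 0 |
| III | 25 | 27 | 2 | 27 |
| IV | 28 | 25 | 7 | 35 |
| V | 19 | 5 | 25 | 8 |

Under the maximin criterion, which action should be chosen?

I

Row minima: I=12, II=0, III=2, IV=7, V=5
Best worst-case = 12 → I.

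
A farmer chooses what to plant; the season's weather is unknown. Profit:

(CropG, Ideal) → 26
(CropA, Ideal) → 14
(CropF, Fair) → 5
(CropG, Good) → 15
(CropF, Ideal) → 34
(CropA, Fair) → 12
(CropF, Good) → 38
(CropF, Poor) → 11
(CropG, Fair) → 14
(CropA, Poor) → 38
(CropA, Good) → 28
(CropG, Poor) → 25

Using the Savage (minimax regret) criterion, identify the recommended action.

CropA

Column bests: Poor=38, Fair=14, Good=38, Ideal=34.
CropF regrets: 27, 9, 0, 0 → max 27
CropA regrets: 0, 2, 10, 20 → max 20
CropG regrets: 13, 0, 23, 8 → max 23
Smallest max regret = 20 → CropA.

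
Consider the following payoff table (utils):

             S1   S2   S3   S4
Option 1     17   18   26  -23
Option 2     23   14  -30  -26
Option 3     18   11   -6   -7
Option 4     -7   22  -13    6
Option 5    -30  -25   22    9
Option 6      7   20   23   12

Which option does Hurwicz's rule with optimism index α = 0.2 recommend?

Option 6

Option 1: 0.2·26 + 0.8·(-23) = -13.2
Option 2: 0.2·23 + 0.8·(-30) = -19.4
Option 3: 0.2·18 + 0.8·(-7) = -2
Option 4: 0.2·22 + 0.8·(-13) = -6
Option 5: 0.2·22 + 0.8·(-30) = -19.6
Option 6: 0.2·23 + 0.8·7 = 10.2
Highest Hurwicz score = 10.2 → Option 6.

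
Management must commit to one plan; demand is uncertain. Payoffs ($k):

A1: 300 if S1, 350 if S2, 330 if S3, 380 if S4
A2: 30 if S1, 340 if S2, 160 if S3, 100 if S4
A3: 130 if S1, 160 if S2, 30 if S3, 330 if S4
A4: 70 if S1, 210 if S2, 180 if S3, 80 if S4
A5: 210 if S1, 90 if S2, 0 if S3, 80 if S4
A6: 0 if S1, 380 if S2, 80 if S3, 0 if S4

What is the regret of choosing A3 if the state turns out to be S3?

Best payoff under S3 is 330.
Regret = 330 − 30 = 300.

300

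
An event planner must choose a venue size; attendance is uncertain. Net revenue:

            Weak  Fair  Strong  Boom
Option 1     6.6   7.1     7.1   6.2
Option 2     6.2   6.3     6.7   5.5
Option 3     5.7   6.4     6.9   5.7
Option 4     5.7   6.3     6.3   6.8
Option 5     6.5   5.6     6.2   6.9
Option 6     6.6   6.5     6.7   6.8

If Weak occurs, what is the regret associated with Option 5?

Best payoff under Weak is 6.6.
Regret = 6.6 − 6.5 = 0.1.

0.1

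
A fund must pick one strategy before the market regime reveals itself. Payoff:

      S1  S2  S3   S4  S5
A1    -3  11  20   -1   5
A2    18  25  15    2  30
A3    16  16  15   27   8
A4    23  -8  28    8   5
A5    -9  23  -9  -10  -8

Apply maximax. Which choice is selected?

Row maxima: A1=20, A2=30, A3=27, A4=28, A5=23
Best best-case = 30 → A2.

A2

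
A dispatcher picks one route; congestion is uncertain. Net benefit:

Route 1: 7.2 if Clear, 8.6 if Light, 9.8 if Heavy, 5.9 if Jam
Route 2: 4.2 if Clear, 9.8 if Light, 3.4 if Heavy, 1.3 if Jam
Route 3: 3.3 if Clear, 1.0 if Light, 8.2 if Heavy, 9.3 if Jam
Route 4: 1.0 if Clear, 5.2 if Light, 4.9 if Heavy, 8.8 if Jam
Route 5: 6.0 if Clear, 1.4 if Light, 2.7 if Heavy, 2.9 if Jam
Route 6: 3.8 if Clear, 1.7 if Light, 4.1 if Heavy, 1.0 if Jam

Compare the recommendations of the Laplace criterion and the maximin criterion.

laplace → Route 1; maximin → Route 1 (agree)

Row averages: Route 1=7.875, Route 2=4.675, Route 3=5.45, Route 4=4.975, Route 5=3.25, Route 6=2.65
Highest average = 7.875 → Route 1.
Row minima: Route 1=5.9, Route 2=1.3, Route 3=1.0, Route 4=1.0, Route 5=1.4, Route 6=1.0
Best worst-case = 5.9 → Route 1.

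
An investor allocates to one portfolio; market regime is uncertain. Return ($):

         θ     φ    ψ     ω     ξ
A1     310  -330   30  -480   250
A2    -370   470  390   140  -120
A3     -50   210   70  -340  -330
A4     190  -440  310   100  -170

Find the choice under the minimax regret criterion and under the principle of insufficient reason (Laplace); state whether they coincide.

Column bests: θ=310, φ=470, ψ=390, ω=140, ξ=250.
A1 regrets: 0, 800, 360, 620, 0 → max 800
A2 regrets: 680, 0, 0, 0, 370 → max 680
A3 regrets: 360, 260, 320, 480, 580 → max 580
A4 regrets: 120, 910, 80, 40, 420 → max 910
Smallest max regret = 580 → A3.
Row averages: A1=-44, A2=102, A3=-88, A4=-2
Highest average = 102 → A2.

minimax regret → A3; laplace → A2 (disagree)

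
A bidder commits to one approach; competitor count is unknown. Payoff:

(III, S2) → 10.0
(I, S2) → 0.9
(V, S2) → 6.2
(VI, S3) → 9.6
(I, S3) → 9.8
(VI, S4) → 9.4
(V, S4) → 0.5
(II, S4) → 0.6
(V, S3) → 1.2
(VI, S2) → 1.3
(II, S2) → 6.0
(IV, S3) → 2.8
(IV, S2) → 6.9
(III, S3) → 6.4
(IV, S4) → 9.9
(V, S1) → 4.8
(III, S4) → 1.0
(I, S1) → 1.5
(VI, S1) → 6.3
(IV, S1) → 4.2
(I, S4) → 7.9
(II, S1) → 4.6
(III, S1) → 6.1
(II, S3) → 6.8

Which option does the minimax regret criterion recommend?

IV

Column bests: S1=6.3, S2=10.0, S3=9.8, S4=9.9.
I regrets: 4.8, 9.1, 0.0, 2.0 → max 9.1
II regrets: 1.7, 4.0, 3.0, 9.3 → max 9.3
III regrets: 0.2, 0.0, 3.4, 8.9 → max 8.9
IV regrets: 2.1, 3.1, 7.0, 0.0 → max 7.0
V regrets: 1.5, 3.8, 8.6, 9.4 → max 9.4
VI regrets: 0.0, 8.7, 0.2, 0.5 → max 8.7
Smallest max regret = 7.0 → IV.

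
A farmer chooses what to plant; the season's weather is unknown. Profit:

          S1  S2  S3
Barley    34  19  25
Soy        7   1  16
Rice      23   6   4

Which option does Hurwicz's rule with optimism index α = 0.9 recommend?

Barley

Barley: 0.9·34 + 0.1·19 = 32.5
Soy: 0.9·16 + 0.1·1 = 14.5
Rice: 0.9·23 + 0.1·4 = 21.1
Highest Hurwicz score = 32.5 → Barley.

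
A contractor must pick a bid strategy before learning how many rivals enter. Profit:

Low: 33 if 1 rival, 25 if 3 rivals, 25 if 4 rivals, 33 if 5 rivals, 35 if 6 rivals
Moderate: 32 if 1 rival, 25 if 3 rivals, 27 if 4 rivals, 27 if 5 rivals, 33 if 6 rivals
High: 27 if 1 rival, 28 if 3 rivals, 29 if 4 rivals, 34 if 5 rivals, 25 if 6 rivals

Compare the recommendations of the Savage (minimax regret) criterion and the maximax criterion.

Column bests: 1 rival=33, 3 rivals=28, 4 rivals=29, 5 rivals=34, 6 rivals=35.
Low regrets: 0, 3, 4, 1, 0 → max 4
Moderate regrets: 1, 3, 2, 7, 2 → max 7
High regrets: 6, 0, 0, 0, 10 → max 10
Smallest max regret = 4 → Low.
Row maxima: Low=35, Moderate=33, High=34
Best best-case = 35 → Low.

minimax regret → Low; maximax → Low (agree)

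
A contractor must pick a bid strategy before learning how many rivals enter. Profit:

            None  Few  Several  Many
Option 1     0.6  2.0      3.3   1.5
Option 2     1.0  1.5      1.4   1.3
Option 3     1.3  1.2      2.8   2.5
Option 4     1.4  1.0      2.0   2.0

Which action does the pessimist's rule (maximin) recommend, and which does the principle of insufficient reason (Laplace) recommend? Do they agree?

Row minima: Option 1=0.6, Option 2=1.0, Option 3=1.2, Option 4=1.0
Best worst-case = 1.2 → Option 3.
Row averages: Option 1=1.85, Option 2=1.3, Option 3=1.95, Option 4=1.6
Highest average = 1.95 → Option 3.

maximin → Option 3; laplace → Option 3 (agree)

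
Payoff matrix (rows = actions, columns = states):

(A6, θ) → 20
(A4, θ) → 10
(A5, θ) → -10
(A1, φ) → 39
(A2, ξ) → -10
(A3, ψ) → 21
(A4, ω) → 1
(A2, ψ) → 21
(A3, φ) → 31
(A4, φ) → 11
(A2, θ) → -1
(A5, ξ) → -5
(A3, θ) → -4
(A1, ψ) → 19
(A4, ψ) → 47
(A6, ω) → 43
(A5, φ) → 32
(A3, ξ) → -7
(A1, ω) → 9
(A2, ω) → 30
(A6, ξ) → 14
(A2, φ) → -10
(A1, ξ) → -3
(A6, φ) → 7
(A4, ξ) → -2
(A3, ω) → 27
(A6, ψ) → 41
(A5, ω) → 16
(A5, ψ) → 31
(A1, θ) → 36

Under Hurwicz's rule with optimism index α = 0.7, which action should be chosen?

A1: 0.7·39 + 0.3·(-3) = 26.4
A2: 0.7·30 + 0.3·(-10) = 18
A3: 0.7·31 + 0.3·(-7) = 19.6
A4: 0.7·47 + 0.3·(-2) = 32.3
A5: 0.7·32 + 0.3·(-10) = 19.4
A6: 0.7·43 + 0.3·7 = 32.2
Highest Hurwicz score = 32.3 → A4.

A4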